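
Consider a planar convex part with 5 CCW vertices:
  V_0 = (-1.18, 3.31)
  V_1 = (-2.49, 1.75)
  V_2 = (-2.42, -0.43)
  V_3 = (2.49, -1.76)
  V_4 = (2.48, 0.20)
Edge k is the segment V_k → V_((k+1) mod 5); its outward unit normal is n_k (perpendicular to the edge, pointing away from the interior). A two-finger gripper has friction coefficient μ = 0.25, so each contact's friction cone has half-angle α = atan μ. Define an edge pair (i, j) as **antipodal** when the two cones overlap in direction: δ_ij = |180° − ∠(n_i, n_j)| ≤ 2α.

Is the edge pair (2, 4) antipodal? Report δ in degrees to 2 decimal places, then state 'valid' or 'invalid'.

α = atan 0.25 = 14.04°;  2α = 28.07°
edge 2: e_2 = (+4.91, -1.33);  n_2 = (-0.2615, -0.9652)
edge 4: e_4 = (-3.66, +3.11);  n_4 = (+0.6475, +0.7620)
∠(n_2, n_4) = 154.80°
δ = |180° − 154.80°| = 25.20°
25.20° ≤ 2α = 28.07°  →  valid

δ = 25.20°, valid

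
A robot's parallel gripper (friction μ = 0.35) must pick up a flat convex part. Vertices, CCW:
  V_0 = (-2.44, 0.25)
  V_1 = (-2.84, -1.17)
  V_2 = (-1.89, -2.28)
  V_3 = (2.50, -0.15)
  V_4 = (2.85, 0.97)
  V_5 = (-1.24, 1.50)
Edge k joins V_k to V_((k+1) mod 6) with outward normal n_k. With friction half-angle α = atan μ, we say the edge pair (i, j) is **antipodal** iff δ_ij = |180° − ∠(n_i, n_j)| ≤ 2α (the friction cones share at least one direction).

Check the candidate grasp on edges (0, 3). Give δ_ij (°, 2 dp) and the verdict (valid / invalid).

δ = 1.62°, valid

α = atan 0.35 = 19.29°;  2α = 38.58°
edge 0: e_0 = (-0.40, -1.42);  n_0 = (-0.9625, +0.2711)
edge 3: e_3 = (+0.35, +1.12);  n_3 = (+0.9545, -0.2983)
∠(n_0, n_3) = 178.38°
δ = |180° − 178.38°| = 1.62°
1.62° ≤ 2α = 38.58°  →  valid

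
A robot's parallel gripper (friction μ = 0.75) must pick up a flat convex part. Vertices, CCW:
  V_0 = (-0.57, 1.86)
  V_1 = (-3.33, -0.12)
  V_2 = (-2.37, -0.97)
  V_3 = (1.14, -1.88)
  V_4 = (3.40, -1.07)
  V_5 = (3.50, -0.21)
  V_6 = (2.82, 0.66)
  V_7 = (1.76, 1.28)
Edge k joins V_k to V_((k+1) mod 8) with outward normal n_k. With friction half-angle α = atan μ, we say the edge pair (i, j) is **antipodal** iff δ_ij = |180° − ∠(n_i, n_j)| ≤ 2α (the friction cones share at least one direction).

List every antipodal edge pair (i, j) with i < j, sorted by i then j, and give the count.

α = atan 0.75 = 36.87°;  2α = 73.74°
n_0 = (-0.5829, +0.8125)
n_1 = (-0.6629, -0.7487)
n_2 = (-0.2510, -0.9680)
n_3 = (+0.3374, -0.9414)
n_4 = (+0.9933, -0.1155)
n_5 = (+0.7879, +0.6158)
n_6 = (+0.5049, +0.8632)
n_7 = (+0.2416, +0.9704)
  (0,1): δ = 77.18°  ·
  (0,2): δ = 50.19°  ✓
  (0,3): δ = 15.94°  ✓
  (0,4): δ = 47.71°  ✓
  (0,5): δ = 92.36°  ·
  (0,6): δ = 114.02°  ·
  (0,7): δ = 130.37°  ·
  (1,2): δ = 153.01°  ·
  (1,3): δ = 118.76°  ·
  (1,4): δ = 55.11°  ✓
  (1,5): δ = 10.47°  ✓
  (1,6): δ = 11.20°  ✓
  (1,7): δ = 27.54°  ✓
  (2,3): δ = 145.75°  ·
  (2,4): δ = 82.10°  ·
  (2,5): δ = 37.45°  ✓
  (2,6): δ = 15.79°  ✓
  (2,7): δ = 0.56°  ✓
  (3,4): δ = 116.35°  ·
  (3,5): δ = 71.71°  ✓
  (3,6): δ = 50.04°  ✓
  (3,7): δ = 33.70°  ✓
  (4,5): δ = 135.36°  ·
  (4,6): δ = 113.69°  ·
  (4,7): δ = 97.35°  ·
  (5,6): δ = 158.34°  ·
  (5,7): δ = 141.99°  ·
  (6,7): δ = 163.65°  ·
antipodal pairs: 13

count = 13; pairs: (0,2), (0,3), (0,4), (1,4), (1,5), (1,6), (1,7), (2,5), (2,6), (2,7), (3,5), (3,6), (3,7)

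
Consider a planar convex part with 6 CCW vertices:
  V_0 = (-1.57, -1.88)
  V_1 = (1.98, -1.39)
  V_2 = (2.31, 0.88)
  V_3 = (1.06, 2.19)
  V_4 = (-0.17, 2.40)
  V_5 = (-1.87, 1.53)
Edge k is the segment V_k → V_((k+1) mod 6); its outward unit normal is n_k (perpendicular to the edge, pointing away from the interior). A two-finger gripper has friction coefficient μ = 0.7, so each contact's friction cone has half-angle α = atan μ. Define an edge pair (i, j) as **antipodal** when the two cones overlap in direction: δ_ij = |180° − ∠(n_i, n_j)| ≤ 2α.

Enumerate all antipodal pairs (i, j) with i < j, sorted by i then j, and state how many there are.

count = 6; pairs: (0,2), (0,3), (0,4), (1,4), (1,5), (2,5)

α = atan 0.7 = 34.99°;  2α = 69.98°
n_0 = (+0.1367, -0.9906)
n_1 = (+0.9896, -0.1439)
n_2 = (+0.7235, +0.6903)
n_3 = (+0.1683, +0.9857)
n_4 = (-0.4556, +0.8902)
n_5 = (-0.9962, -0.0876)
  (0,1): δ = 106.13°  ·
  (0,2): δ = 54.20°  ✓
  (0,3): δ = 17.55°  ✓
  (0,4): δ = 19.24°  ✓
  (0,5): δ = 87.17°  ·
  (1,2): δ = 128.07°  ·
  (1,3): δ = 91.42°  ·
  (1,4): δ = 54.63°  ✓
  (1,5): δ = 13.30°  ✓
  (2,3): δ = 143.35°  ·
  (2,4): δ = 106.56°  ·
  (2,5): δ = 38.63°  ✓
  (3,4): δ = 143.21°  ·
  (3,5): δ = 75.28°  ·
  (4,5): δ = 112.07°  ·
antipodal pairs: 6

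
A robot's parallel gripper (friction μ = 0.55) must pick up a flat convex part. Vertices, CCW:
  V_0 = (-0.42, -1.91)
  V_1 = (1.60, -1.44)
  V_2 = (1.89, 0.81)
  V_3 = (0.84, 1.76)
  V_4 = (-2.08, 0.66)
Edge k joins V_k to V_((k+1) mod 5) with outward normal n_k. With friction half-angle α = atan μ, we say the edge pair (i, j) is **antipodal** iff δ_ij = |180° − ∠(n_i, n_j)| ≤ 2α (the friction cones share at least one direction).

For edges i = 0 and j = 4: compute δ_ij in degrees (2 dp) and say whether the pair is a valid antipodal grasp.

α = atan 0.55 = 28.81°;  2α = 57.62°
edge 0: e_0 = (+2.02, +0.47);  n_0 = (+0.2266, -0.9740)
edge 4: e_4 = (+1.66, -2.57);  n_4 = (-0.8400, -0.5426)
∠(n_0, n_4) = 70.24°
δ = |180° − 70.24°| = 109.76°
109.76° > 2α = 57.62°  →  invalid

δ = 109.76°, invalid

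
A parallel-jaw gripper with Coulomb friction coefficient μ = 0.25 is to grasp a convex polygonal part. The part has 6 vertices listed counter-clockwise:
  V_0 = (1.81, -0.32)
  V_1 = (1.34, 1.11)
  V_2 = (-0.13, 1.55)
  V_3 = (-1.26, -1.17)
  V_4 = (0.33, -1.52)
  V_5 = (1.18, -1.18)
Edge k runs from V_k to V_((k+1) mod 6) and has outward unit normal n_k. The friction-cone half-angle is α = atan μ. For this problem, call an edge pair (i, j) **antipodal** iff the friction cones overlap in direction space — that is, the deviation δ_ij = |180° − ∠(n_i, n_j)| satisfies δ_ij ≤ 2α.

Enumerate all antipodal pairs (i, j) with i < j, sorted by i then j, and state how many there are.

α = atan 0.25 = 14.04°;  2α = 28.07°
n_0 = (+0.9500, +0.3122)
n_1 = (+0.2867, +0.9580)
n_2 = (-0.9235, +0.3837)
n_3 = (-0.2150, -0.9766)
n_4 = (+0.3714, -0.9285)
n_5 = (+0.8067, -0.5910)
  (0,1): δ = 124.86°  ·
  (0,2): δ = 40.75°  ·
  (0,3): δ = 59.39°  ·
  (0,4): δ = 93.61°  ·
  (0,5): δ = 125.58°  ·
  (1,2): δ = 95.90°  ·
  (1,3): δ = 4.25°  ✓
  (1,4): δ = 38.46°  ·
  (1,5): δ = 70.44°  ·
  (2,3): δ = 79.85°  ·
  (2,4): δ = 45.64°  ·
  (2,5): δ = 13.66°  ✓
  (3,4): δ = 145.78°  ·
  (3,5): δ = 113.81°  ·
  (4,5): δ = 148.03°  ·
antipodal pairs: 2

count = 2; pairs: (1,3), (2,5)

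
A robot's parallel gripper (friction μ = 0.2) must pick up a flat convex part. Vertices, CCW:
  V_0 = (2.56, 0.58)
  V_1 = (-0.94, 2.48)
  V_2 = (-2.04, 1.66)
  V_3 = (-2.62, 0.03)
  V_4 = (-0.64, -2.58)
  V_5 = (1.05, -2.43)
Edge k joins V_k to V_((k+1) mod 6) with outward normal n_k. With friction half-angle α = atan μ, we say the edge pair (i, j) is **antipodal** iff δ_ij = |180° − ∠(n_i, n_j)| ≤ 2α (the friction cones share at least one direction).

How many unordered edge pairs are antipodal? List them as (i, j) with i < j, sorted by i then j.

α = atan 0.2 = 11.31°;  2α = 22.62°
n_0 = (+0.4771, +0.8789)
n_1 = (-0.5977, +0.8017)
n_2 = (-0.9421, +0.3352)
n_3 = (-0.7967, -0.6044)
n_4 = (+0.0884, -0.9961)
n_5 = (+0.8938, -0.4484)
  (0,1): δ = 114.80°  ·
  (0,2): δ = 81.09°  ·
  (0,3): δ = 24.32°  ·
  (0,4): δ = 33.57°  ·
  (0,5): δ = 91.85°  ·
  (1,2): δ = 146.29°  ·
  (1,3): δ = 89.52°  ·
  (1,4): δ = 31.63°  ·
  (1,5): δ = 26.66°  ·
  (2,3): δ = 123.23°  ·
  (2,4): δ = 65.34°  ·
  (2,5): δ = 7.05°  ✓
  (3,4): δ = 122.11°  ·
  (3,5): δ = 63.83°  ·
  (4,5): δ = 121.71°  ·
antipodal pairs: 1

count = 1; pairs: (2,5)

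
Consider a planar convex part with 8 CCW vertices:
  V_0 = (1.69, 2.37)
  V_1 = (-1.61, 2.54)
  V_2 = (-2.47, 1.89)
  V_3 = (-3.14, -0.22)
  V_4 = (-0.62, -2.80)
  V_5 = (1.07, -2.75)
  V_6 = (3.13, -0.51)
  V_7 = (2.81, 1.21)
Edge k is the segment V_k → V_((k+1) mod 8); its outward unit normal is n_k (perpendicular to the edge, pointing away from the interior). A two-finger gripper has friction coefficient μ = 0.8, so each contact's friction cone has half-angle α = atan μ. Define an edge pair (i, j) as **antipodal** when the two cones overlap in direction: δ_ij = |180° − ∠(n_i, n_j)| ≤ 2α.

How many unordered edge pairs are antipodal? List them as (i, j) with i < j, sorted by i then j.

α = atan 0.8 = 38.66°;  2α = 77.32°
n_0 = (+0.0514, +0.9987)
n_1 = (-0.6030, +0.7978)
n_2 = (-0.9531, +0.3026)
n_3 = (-0.7154, -0.6987)
n_4 = (+0.0296, -0.9996)
n_5 = (+0.7361, -0.6769)
n_6 = (+0.9831, +0.1829)
n_7 = (+0.7194, +0.6946)
  (0,1): δ = 139.97°  ·
  (0,2): δ = 104.67°  ·
  (0,3): δ = 42.73°  ✓
  (0,4): δ = 4.64°  ✓
  (0,5): δ = 50.35°  ✓
  (0,6): δ = 103.49°  ·
  (0,7): δ = 136.94°  ·
  (1,2): δ = 144.70°  ·
  (1,3): δ = 82.76°  ·
  (1,4): δ = 35.39°  ✓
  (1,5): δ = 10.31°  ✓
  (1,6): δ = 63.46°  ✓
  (1,7): δ = 96.91°  ·
  (2,3): δ = 118.06°  ·
  (2,4): δ = 70.69°  ✓
  (2,5): δ = 24.99°  ✓
  (2,6): δ = 28.16°  ✓
  (2,7): δ = 61.61°  ✓
  (3,4): δ = 132.63°  ·
  (3,5): δ = 86.93°  ·
  (3,6): δ = 33.79°  ✓
  (3,7): δ = 0.33°  ✓
  (4,5): δ = 134.30°  ·
  (4,6): δ = 81.16°  ·
  (4,7): δ = 47.70°  ✓
  (5,6): δ = 126.86°  ·
  (5,7): δ = 93.40°  ·
  (6,7): δ = 146.54°  ·
antipodal pairs: 13

count = 13; pairs: (0,3), (0,4), (0,5), (1,4), (1,5), (1,6), (2,4), (2,5), (2,6), (2,7), (3,6), (3,7), (4,7)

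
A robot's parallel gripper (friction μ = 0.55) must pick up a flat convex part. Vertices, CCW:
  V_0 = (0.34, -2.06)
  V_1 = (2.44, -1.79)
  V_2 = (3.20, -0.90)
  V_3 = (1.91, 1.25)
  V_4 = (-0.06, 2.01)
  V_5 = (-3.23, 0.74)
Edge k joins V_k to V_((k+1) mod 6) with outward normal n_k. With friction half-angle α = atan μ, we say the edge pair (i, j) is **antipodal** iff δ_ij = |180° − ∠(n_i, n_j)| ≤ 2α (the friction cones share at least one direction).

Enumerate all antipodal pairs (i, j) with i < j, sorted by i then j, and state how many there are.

count = 5; pairs: (0,3), (0,4), (1,4), (2,5), (3,5)

α = atan 0.55 = 28.81°;  2α = 57.62°
n_0 = (+0.1275, -0.9918)
n_1 = (+0.7605, -0.6494)
n_2 = (+0.8575, +0.5145)
n_3 = (+0.3599, +0.9330)
n_4 = (-0.3719, +0.9283)
n_5 = (-0.6171, -0.7869)
  (0,1): δ = 137.82°  ·
  (0,2): δ = 66.36°  ·
  (0,3): δ = 28.42°  ✓
  (0,4): δ = 14.51°  ✓
  (0,5): δ = 134.57°  ·
  (1,2): δ = 108.54°  ·
  (1,3): δ = 70.60°  ·
  (1,4): δ = 27.67°  ✓
  (1,5): δ = 92.39°  ·
  (2,3): δ = 142.06°  ·
  (2,4): δ = 99.13°  ·
  (2,5): δ = 20.93°  ✓
  (3,4): δ = 137.07°  ·
  (3,5): δ = 17.01°  ✓
  (4,5): δ = 59.94°  ·
antipodal pairs: 5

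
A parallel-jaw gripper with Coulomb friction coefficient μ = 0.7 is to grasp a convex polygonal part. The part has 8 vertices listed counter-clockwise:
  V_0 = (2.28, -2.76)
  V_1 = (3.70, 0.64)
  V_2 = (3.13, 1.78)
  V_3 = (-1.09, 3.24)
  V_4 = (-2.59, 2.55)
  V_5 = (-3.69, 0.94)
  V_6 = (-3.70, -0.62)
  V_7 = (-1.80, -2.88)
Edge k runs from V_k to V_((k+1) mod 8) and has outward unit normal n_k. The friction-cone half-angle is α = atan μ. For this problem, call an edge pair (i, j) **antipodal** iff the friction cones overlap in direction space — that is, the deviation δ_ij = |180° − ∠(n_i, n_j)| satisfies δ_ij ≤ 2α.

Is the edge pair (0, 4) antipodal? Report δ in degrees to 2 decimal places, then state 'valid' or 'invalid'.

α = atan 0.7 = 34.99°;  2α = 69.98°
edge 0: e_0 = (+1.42, +3.40);  n_0 = (+0.9228, -0.3854)
edge 4: e_4 = (-1.10, -1.61);  n_4 = (-0.8257, +0.5641)
∠(n_0, n_4) = 168.33°
δ = |180° − 168.33°| = 11.67°
11.67° ≤ 2α = 69.98°  →  valid

δ = 11.67°, valid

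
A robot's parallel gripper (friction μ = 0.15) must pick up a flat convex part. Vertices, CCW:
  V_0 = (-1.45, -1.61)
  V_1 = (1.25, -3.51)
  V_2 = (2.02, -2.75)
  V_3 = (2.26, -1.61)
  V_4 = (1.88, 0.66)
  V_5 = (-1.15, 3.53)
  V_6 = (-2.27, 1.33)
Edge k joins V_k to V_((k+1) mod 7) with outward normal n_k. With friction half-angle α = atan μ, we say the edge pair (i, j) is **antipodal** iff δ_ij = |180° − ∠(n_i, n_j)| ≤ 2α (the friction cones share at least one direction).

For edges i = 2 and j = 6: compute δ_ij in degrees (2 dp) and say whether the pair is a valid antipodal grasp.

α = atan 0.15 = 8.53°;  2α = 17.06°
edge 2: e_2 = (+0.24, +1.14);  n_2 = (+0.9785, -0.2060)
edge 6: e_6 = (+0.82, -2.94);  n_6 = (-0.9632, -0.2687)
∠(n_2, n_6) = 152.53°
δ = |180° − 152.53°| = 27.47°
27.47° > 2α = 17.06°  →  invalid

δ = 27.47°, invalid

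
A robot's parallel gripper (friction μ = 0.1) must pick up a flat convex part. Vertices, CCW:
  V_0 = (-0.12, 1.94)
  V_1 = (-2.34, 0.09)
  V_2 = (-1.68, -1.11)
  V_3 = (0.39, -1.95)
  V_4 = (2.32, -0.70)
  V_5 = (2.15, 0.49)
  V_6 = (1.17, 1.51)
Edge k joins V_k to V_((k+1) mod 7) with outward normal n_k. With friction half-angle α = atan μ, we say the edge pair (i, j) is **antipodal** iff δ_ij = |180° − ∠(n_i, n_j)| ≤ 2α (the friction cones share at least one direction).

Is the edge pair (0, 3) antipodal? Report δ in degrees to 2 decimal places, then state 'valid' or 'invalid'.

α = atan 0.1 = 5.71°;  2α = 11.42°
edge 0: e_0 = (-2.22, -1.85);  n_0 = (-0.6402, +0.7682)
edge 3: e_3 = (+1.93, +1.25);  n_3 = (+0.5436, -0.8393)
∠(n_0, n_3) = 173.12°
δ = |180° − 173.12°| = 6.88°
6.88° ≤ 2α = 11.42°  →  valid

δ = 6.88°, valid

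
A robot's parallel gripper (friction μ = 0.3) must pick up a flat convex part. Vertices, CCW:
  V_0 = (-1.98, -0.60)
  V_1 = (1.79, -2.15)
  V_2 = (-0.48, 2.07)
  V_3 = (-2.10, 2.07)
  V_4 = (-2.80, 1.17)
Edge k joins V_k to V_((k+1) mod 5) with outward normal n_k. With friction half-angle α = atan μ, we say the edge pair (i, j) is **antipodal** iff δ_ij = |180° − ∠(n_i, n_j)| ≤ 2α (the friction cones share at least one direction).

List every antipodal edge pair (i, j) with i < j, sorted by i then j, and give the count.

α = atan 0.3 = 16.70°;  2α = 33.40°
n_0 = (-0.3803, -0.9249)
n_1 = (+0.8807, +0.4737)
n_2 = (+0.0000, +1.0000)
n_3 = (-0.7894, +0.6139)
n_4 = (-0.9074, -0.4204)
  (0,1): δ = 39.37°  ·
  (0,2): δ = 22.35°  ✓
  (0,3): δ = 74.47°  ·
  (0,4): δ = 137.21°  ·
  (1,2): δ = 118.28°  ·
  (1,3): δ = 66.15°  ·
  (1,4): δ = 3.42°  ✓
  (2,3): δ = 127.87°  ·
  (2,4): δ = 65.14°  ·
  (3,4): δ = 117.27°  ·
antipodal pairs: 2

count = 2; pairs: (0,2), (1,4)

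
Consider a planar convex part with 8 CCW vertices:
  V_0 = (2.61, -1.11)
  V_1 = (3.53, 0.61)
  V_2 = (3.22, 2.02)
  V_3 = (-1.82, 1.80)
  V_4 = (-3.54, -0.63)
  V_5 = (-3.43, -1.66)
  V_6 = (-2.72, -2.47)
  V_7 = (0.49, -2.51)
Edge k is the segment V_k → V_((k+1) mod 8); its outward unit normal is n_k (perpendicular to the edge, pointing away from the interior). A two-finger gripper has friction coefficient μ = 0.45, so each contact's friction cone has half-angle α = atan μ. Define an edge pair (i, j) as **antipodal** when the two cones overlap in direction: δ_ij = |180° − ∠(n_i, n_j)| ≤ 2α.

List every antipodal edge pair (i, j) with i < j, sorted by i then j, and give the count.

α = atan 0.45 = 24.23°;  2α = 48.46°
n_0 = (+0.8818, -0.4717)
n_1 = (+0.9767, +0.2147)
n_2 = (-0.0436, +0.9990)
n_3 = (-0.8162, +0.5777)
n_4 = (-0.9943, -0.1062)
n_5 = (-0.7520, -0.6592)
n_6 = (-0.0125, -0.9999)
n_7 = (+0.5511, -0.8345)
  (0,1): δ = 139.46°  ·
  (0,2): δ = 59.36°  ·
  (0,3): δ = 7.15°  ✓
  (0,4): δ = 34.24°  ✓
  (0,5): δ = 69.38°  ·
  (0,6): δ = 117.43°  ·
  (0,7): δ = 151.58°  ·
  (1,2): δ = 99.90°  ·
  (1,3): δ = 47.69°  ✓
  (1,4): δ = 6.30°  ✓
  (1,5): δ = 28.84°  ✓
  (1,6): δ = 76.89°  ·
  (1,7): δ = 111.04°  ·
  (2,3): δ = 127.79°  ·
  (2,4): δ = 86.40°  ·
  (2,5): δ = 51.26°  ·
  (2,6): δ = 3.21°  ✓
  (2,7): δ = 30.94°  ✓
  (3,4): δ = 138.61°  ·
  (3,5): δ = 103.47°  ·
  (3,6): δ = 55.42°  ·
  (3,7): δ = 21.27°  ✓
  (4,5): δ = 144.86°  ·
  (4,6): δ = 96.81°  ·
  (4,7): δ = 62.66°  ·
  (5,6): δ = 131.95°  ·
  (5,7): δ = 97.80°  ·
  (6,7): δ = 145.85°  ·
antipodal pairs: 8

count = 8; pairs: (0,3), (0,4), (1,3), (1,4), (1,5), (2,6), (2,7), (3,7)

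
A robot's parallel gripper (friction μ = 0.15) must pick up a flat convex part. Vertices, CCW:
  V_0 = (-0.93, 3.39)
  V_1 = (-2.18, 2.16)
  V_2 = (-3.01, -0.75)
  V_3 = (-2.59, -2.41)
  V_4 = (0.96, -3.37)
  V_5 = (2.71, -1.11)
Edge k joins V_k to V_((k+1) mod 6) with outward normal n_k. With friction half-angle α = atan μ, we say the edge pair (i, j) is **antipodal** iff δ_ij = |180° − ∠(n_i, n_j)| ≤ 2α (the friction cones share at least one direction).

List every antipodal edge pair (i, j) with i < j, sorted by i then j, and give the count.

α = atan 0.15 = 8.53°;  2α = 17.06°
n_0 = (-0.7014, +0.7128)
n_1 = (-0.9616, +0.2743)
n_2 = (-0.9695, -0.2453)
n_3 = (-0.2610, -0.9653)
n_4 = (+0.7907, -0.6122)
n_5 = (+0.7775, +0.6289)
  (0,1): δ = 150.46°  ·
  (0,2): δ = 120.34°  ·
  (0,3): δ = 59.67°  ·
  (0,4): δ = 7.71°  ✓
  (0,5): δ = 84.43°  ·
  (1,2): δ = 149.88°  ·
  (1,3): δ = 89.21°  ·
  (1,4): δ = 21.83°  ·
  (1,5): δ = 54.89°  ·
  (2,3): δ = 119.33°  ·
  (2,4): δ = 51.95°  ·
  (2,5): δ = 24.77°  ·
  (3,4): δ = 112.62°  ·
  (3,5): δ = 35.90°  ·
  (4,5): δ = 103.28°  ·
antipodal pairs: 1

count = 1; pairs: (0,4)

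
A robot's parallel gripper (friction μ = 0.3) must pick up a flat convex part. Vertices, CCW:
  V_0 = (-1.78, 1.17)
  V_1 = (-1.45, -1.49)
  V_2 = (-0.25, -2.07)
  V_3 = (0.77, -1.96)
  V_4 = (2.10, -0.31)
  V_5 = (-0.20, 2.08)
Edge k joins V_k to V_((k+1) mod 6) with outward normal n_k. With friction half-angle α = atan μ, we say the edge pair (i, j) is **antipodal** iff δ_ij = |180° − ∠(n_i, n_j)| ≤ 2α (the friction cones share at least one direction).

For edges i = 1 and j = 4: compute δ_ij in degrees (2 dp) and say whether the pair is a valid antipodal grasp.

α = atan 0.3 = 16.70°;  2α = 33.40°
edge 1: e_1 = (+1.20, -0.58);  n_1 = (-0.4352, -0.9003)
edge 4: e_4 = (-2.30, +2.39);  n_4 = (+0.7205, +0.6934)
∠(n_1, n_4) = 159.70°
δ = |180° − 159.70°| = 20.30°
20.30° ≤ 2α = 33.40°  →  valid

δ = 20.30°, valid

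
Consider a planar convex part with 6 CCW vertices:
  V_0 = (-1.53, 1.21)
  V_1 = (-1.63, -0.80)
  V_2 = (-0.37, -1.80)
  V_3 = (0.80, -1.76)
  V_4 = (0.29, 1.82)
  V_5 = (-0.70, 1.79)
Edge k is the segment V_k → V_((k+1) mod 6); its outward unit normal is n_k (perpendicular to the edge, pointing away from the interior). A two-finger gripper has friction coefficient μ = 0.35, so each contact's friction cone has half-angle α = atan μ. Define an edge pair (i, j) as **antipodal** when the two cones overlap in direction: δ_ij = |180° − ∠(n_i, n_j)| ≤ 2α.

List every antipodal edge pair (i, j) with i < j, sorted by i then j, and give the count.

α = atan 0.35 = 19.29°;  2α = 38.58°
n_0 = (-0.9988, +0.0497)
n_1 = (-0.6217, -0.7833)
n_2 = (+0.0342, -0.9994)
n_3 = (+0.9900, +0.1410)
n_4 = (-0.0303, +0.9995)
n_5 = (-0.5728, +0.8197)
  (0,1): δ = 125.59°  ·
  (0,2): δ = 85.19°  ·
  (0,3): δ = 10.96°  ✓
  (0,4): δ = 94.58°  ·
  (0,5): δ = 127.79°  ·
  (1,2): δ = 139.60°  ·
  (1,3): δ = 43.46°  ·
  (1,4): δ = 40.17°  ·
  (1,5): δ = 73.38°  ·
  (2,3): δ = 83.85°  ·
  (2,4): δ = 0.22°  ✓
  (2,5): δ = 32.99°  ✓
  (3,4): δ = 96.37°  ·
  (3,5): δ = 63.16°  ·
  (4,5): δ = 146.79°  ·
antipodal pairs: 3

count = 3; pairs: (0,3), (2,4), (2,5)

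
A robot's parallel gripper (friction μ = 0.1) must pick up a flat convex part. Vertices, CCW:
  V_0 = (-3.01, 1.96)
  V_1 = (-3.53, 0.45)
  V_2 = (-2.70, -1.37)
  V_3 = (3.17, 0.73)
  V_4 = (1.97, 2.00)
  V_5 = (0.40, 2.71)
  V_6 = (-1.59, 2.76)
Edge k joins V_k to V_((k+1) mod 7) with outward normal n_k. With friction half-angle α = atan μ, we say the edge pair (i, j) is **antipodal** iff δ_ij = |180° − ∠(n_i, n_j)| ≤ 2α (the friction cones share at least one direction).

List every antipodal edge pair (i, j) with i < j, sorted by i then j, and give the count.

α = atan 0.1 = 5.71°;  2α = 11.42°
n_0 = (-0.9455, +0.3256)
n_1 = (-0.9099, -0.4149)
n_2 = (+0.3368, -0.9416)
n_3 = (+0.7269, +0.6868)
n_4 = (+0.4121, +0.9112)
n_5 = (+0.0251, +0.9997)
n_6 = (-0.4908, +0.8712)
  (0,1): δ = 136.48°  ·
  (0,2): δ = 51.31°  ·
  (0,3): δ = 62.38°  ·
  (0,4): δ = 84.67°  ·
  (0,5): δ = 107.56°  ·
  (0,6): δ = 138.40°  ·
  (1,2): δ = 94.83°  ·
  (1,3): δ = 18.86°  ·
  (1,4): δ = 41.15°  ·
  (1,5): δ = 64.05°  ·
  (1,6): δ = 94.88°  ·
  (2,3): δ = 66.31°  ·
  (2,4): δ = 44.02°  ·
  (2,5): δ = 21.12°  ·
  (2,6): δ = 9.71°  ✓
  (3,4): δ = 157.71°  ·
  (3,5): δ = 134.82°  ·
  (3,6): δ = 103.98°  ·
  (4,5): δ = 157.11°  ·
  (4,6): δ = 126.27°  ·
  (5,6): δ = 149.16°  ·
antipodal pairs: 1

count = 1; pairs: (2,6)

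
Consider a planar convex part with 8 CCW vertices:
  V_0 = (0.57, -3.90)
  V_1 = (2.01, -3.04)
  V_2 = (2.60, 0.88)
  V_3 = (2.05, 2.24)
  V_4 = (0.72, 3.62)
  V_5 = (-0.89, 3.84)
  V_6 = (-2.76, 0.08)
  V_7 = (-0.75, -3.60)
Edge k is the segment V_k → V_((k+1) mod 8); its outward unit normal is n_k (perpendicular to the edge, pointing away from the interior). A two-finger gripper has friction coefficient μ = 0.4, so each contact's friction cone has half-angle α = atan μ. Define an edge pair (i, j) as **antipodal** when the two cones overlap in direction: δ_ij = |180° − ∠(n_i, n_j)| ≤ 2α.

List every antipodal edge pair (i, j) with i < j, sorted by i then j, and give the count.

α = atan 0.4 = 21.80°;  2α = 43.60°
n_0 = (+0.5127, -0.8585)
n_1 = (+0.9889, -0.1488)
n_2 = (+0.9271, +0.3749)
n_3 = (+0.7200, +0.6939)
n_4 = (+0.1354, +0.9908)
n_5 = (-0.8954, +0.4453)
n_6 = (-0.8776, -0.4794)
n_7 = (-0.2216, -0.9751)
  (0,1): δ = 129.41°  ·
  (0,2): δ = 98.83°  ·
  (0,3): δ = 76.90°  ·
  (0,4): δ = 38.63°  ✓
  (0,5): δ = 32.71°  ✓
  (0,6): δ = 87.80°  ·
  (0,7): δ = 136.35°  ·
  (1,2): δ = 149.42°  ·
  (1,3): δ = 127.50°  ·
  (1,4): δ = 89.22°  ·
  (1,5): δ = 17.88°  ✓
  (1,6): δ = 37.20°  ✓
  (1,7): δ = 85.76°  ·
  (2,3): δ = 158.08°  ·
  (2,4): δ = 119.80°  ·
  (2,5): δ = 48.46°  ·
  (2,6): δ = 6.62°  ✓
  (2,7): δ = 55.18°  ·
  (3,4): δ = 141.72°  ·
  (3,5): δ = 70.39°  ·
  (3,6): δ = 15.30°  ✓
  (3,7): δ = 33.25°  ✓
  (4,5): δ = 108.66°  ·
  (4,6): δ = 53.58°  ·
  (4,7): δ = 5.02°  ✓
  (5,6): δ = 124.91°  ·
  (5,7): δ = 76.36°  ·
  (6,7): δ = 131.45°  ·
antipodal pairs: 8

count = 8; pairs: (0,4), (0,5), (1,5), (1,6), (2,6), (3,6), (3,7), (4,7)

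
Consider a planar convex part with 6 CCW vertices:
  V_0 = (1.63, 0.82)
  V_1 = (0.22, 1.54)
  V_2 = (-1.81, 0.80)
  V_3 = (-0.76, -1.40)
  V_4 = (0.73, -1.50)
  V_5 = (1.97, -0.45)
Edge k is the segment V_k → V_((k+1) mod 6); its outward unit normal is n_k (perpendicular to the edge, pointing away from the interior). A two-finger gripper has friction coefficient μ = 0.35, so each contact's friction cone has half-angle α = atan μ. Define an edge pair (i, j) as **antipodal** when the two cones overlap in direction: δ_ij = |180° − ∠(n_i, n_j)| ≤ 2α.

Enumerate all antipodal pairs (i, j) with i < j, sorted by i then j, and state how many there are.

count = 5; pairs: (0,2), (0,3), (1,3), (1,4), (2,5)

α = atan 0.35 = 19.29°;  2α = 38.58°
n_0 = (+0.4548, +0.8906)
n_1 = (-0.3425, +0.9395)
n_2 = (-0.9025, -0.4307)
n_3 = (-0.0670, -0.9978)
n_4 = (+0.6462, -0.7632)
n_5 = (+0.9660, +0.2586)
  (0,1): δ = 132.92°  ·
  (0,2): δ = 37.44°  ✓
  (0,3): δ = 23.21°  ✓
  (0,4): δ = 67.31°  ·
  (0,5): δ = 132.04°  ·
  (1,2): δ = 84.51°  ·
  (1,3): δ = 23.87°  ✓
  (1,4): δ = 20.23°  ✓
  (1,5): δ = 84.96°  ·
  (2,3): δ = 119.35°  ·
  (2,4): δ = 75.26°  ·
  (2,5): δ = 10.53°  ✓
  (3,4): δ = 135.90°  ·
  (3,5): δ = 71.17°  ·
  (4,5): δ = 115.27°  ·
antipodal pairs: 5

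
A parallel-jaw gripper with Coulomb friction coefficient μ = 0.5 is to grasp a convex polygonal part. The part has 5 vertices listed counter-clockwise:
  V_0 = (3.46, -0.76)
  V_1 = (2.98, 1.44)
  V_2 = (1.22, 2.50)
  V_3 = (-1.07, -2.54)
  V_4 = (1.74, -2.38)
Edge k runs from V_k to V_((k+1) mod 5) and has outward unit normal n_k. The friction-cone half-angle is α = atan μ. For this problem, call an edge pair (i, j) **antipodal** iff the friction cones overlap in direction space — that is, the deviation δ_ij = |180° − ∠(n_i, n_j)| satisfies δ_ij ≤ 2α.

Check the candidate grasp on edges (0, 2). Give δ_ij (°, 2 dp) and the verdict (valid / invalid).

α = atan 0.5 = 26.57°;  2α = 53.13°
edge 0: e_0 = (-0.48, +2.20);  n_0 = (+0.9770, +0.2132)
edge 2: e_2 = (-2.29, -5.04);  n_2 = (-0.9104, +0.4137)
∠(n_0, n_2) = 143.26°
δ = |180° − 143.26°| = 36.74°
36.74° ≤ 2α = 53.13°  →  valid

δ = 36.74°, valid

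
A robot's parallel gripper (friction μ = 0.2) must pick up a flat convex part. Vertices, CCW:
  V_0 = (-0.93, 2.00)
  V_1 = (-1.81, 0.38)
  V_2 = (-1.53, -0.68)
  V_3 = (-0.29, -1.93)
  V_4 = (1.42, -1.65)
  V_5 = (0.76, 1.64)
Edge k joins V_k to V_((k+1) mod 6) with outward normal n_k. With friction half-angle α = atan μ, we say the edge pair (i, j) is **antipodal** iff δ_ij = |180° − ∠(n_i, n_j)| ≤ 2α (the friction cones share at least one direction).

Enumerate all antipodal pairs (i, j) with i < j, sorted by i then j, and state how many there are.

α = atan 0.2 = 11.31°;  2α = 22.62°
n_0 = (-0.8787, +0.4773)
n_1 = (-0.9668, -0.2554)
n_2 = (-0.7099, -0.7043)
n_3 = (+0.1616, -0.9869)
n_4 = (+0.9805, +0.1967)
n_5 = (+0.2083, +0.9781)
  (0,1): δ = 136.69°  ·
  (0,2): δ = 106.72°  ·
  (0,3): δ = 52.19°  ·
  (0,4): δ = 39.85°  ·
  (0,5): δ = 106.49°  ·
  (1,2): δ = 150.03°  ·
  (1,3): δ = 95.50°  ·
  (1,4): δ = 3.45°  ✓
  (1,5): δ = 63.18°  ·
  (2,3): δ = 125.47°  ·
  (2,4): δ = 33.43°  ·
  (2,5): δ = 33.20°  ·
  (3,4): δ = 87.96°  ·
  (3,5): δ = 21.32°  ✓
  (4,5): δ = 113.37°  ·
antipodal pairs: 2

count = 2; pairs: (1,4), (3,5)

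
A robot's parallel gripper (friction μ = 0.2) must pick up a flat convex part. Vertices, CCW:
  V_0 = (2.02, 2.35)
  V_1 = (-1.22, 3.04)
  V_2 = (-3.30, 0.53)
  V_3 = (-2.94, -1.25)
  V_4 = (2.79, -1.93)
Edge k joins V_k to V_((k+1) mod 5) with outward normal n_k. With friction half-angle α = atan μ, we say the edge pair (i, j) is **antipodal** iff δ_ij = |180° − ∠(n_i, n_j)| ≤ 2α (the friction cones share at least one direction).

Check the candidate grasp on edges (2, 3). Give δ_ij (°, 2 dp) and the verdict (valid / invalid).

δ = 108.20°, invalid

α = atan 0.2 = 11.31°;  2α = 22.62°
edge 2: e_2 = (+0.36, -1.78);  n_2 = (-0.9802, -0.1982)
edge 3: e_3 = (+5.73, -0.68);  n_3 = (-0.1178, -0.9930)
∠(n_2, n_3) = 71.80°
δ = |180° − 71.80°| = 108.20°
108.20° > 2α = 22.62°  →  invalid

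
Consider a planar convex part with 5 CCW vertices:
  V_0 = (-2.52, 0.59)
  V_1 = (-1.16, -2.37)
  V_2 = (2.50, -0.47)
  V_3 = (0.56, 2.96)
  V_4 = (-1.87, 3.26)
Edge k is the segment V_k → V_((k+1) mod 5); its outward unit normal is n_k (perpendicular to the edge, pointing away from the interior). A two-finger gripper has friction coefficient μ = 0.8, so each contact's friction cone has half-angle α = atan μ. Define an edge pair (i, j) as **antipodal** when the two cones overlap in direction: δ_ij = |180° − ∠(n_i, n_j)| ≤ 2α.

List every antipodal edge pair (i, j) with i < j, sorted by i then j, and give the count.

count = 5; pairs: (0,2), (0,3), (1,3), (1,4), (2,4)

α = atan 0.8 = 38.66°;  2α = 77.32°
n_0 = (-0.9087, -0.4175)
n_1 = (+0.4607, -0.8875)
n_2 = (+0.8704, +0.4923)
n_3 = (+0.1225, +0.9925)
n_4 = (-0.9716, +0.2365)
  (0,1): δ = 87.24°  ·
  (0,2): δ = 4.82°  ✓
  (0,3): δ = 58.29°  ✓
  (0,4): δ = 141.64°  ·
  (1,2): δ = 87.94°  ·
  (1,3): δ = 34.47°  ✓
  (1,4): δ = 48.88°  ✓
  (2,3): δ = 126.53°  ·
  (2,4): δ = 43.17°  ✓
  (3,4): δ = 96.64°  ·
antipodal pairs: 5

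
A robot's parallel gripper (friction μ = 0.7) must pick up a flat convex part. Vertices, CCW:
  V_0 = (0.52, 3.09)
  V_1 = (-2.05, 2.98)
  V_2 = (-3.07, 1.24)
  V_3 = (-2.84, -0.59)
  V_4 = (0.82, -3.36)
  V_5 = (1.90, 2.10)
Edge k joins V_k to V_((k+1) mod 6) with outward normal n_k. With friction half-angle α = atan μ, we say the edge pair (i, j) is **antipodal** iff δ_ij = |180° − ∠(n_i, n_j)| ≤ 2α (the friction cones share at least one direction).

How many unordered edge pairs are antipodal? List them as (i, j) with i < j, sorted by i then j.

α = atan 0.7 = 34.99°;  2α = 69.98°
n_0 = (-0.0428, +0.9991)
n_1 = (-0.8627, +0.5057)
n_2 = (-0.9922, -0.1247)
n_3 = (-0.6035, -0.7974)
n_4 = (+0.9810, -0.1940)
n_5 = (+0.5829, +0.8125)
  (0,1): δ = 122.83°  ·
  (0,2): δ = 85.29°  ·
  (0,3): δ = 39.57°  ✓
  (0,4): δ = 76.36°  ·
  (0,5): δ = 141.89°  ·
  (1,2): δ = 142.46°  ·
  (1,3): δ = 96.74°  ·
  (1,4): δ = 19.19°  ✓
  (1,5): δ = 84.72°  ·
  (2,3): δ = 134.28°  ·
  (2,4): δ = 18.35°  ✓
  (2,5): δ = 47.18°  ✓
  (3,4): δ = 64.07°  ✓
  (3,5): δ = 1.46°  ✓
  (4,5): δ = 114.47°  ·
antipodal pairs: 6

count = 6; pairs: (0,3), (1,4), (2,4), (2,5), (3,4), (3,5)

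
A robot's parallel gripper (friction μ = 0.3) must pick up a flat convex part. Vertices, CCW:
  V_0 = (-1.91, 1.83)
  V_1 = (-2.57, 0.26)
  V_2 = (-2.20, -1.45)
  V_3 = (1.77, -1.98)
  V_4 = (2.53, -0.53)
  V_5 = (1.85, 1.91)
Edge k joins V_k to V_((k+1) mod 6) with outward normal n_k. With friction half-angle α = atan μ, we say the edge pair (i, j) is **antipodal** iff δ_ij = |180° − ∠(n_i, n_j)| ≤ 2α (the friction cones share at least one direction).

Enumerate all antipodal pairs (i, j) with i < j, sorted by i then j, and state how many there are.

count = 3; pairs: (0,3), (1,4), (2,5)

α = atan 0.3 = 16.70°;  2α = 33.40°
n_0 = (-0.9219, +0.3875)
n_1 = (-0.9774, -0.2115)
n_2 = (-0.1323, -0.9912)
n_3 = (+0.8857, -0.4642)
n_4 = (+0.9633, +0.2685)
n_5 = (-0.0213, +0.9998)
  (0,1): δ = 144.99°  ·
  (0,2): δ = 74.80°  ·
  (0,3): δ = 4.86°  ✓
  (0,4): δ = 38.37°  ·
  (0,5): δ = 114.02°  ·
  (1,2): δ = 109.81°  ·
  (1,3): δ = 39.87°  ·
  (1,4): δ = 3.36°  ✓
  (1,5): δ = 79.01°  ·
  (2,3): δ = 110.06°  ·
  (2,4): δ = 66.82°  ·
  (2,5): δ = 8.82°  ✓
  (3,4): δ = 136.77°  ·
  (3,5): δ = 61.12°  ·
  (4,5): δ = 104.35°  ·
antipodal pairs: 3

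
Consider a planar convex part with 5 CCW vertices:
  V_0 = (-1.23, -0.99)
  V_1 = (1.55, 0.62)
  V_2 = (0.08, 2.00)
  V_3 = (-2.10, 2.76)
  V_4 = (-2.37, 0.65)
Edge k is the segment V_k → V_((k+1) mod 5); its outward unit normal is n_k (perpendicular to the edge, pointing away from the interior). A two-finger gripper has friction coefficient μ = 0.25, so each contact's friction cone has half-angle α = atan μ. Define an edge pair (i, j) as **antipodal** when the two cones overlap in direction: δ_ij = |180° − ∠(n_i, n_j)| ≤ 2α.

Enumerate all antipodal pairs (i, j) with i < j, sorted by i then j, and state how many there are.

count = 1; pairs: (1,4)

α = atan 0.25 = 14.04°;  2α = 28.07°
n_0 = (+0.5012, -0.8654)
n_1 = (+0.6844, +0.7291)
n_2 = (+0.3292, +0.9443)
n_3 = (-0.9919, +0.1269)
n_4 = (-0.8211, -0.5708)
  (0,1): δ = 73.27°  ·
  (0,2): δ = 49.30°  ·
  (0,3): δ = 52.63°  ·
  (0,4): δ = 94.73°  ·
  (1,2): δ = 156.03°  ·
  (1,3): δ = 54.10°  ·
  (1,4): δ = 12.00°  ✓
  (2,3): δ = 78.07°  ·
  (2,4): δ = 35.98°  ·
  (3,4): δ = 137.90°  ·
antipodal pairs: 1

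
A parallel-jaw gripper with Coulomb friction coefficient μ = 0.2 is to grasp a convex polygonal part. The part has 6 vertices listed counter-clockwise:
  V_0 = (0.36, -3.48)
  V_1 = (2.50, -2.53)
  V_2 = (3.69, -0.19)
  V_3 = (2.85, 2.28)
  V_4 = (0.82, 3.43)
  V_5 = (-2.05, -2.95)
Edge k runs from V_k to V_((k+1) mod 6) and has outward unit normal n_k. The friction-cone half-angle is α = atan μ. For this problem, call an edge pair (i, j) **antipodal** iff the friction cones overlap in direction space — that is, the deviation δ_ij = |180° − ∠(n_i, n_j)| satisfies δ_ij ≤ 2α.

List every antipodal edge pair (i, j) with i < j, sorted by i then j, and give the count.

count = 2; pairs: (1,4), (3,5)

α = atan 0.2 = 11.31°;  2α = 22.62°
n_0 = (+0.4057, -0.9140)
n_1 = (+0.8914, -0.4533)
n_2 = (+0.9467, +0.3220)
n_3 = (+0.4929, +0.8701)
n_4 = (-0.9120, +0.4102)
n_5 = (-0.2148, -0.9767)
  (0,1): δ = 140.89°  ·
  (0,2): δ = 95.16°  ·
  (0,3): δ = 53.47°  ·
  (0,4): δ = 41.84°  ·
  (0,5): δ = 143.66°  ·
  (1,2): δ = 134.26°  ·
  (1,3): δ = 92.58°  ·
  (1,4): δ = 2.74°  ✓
  (1,5): δ = 104.55°  ·
  (2,3): δ = 138.31°  ·
  (2,4): δ = 43.00°  ·
  (2,5): δ = 58.81°  ·
  (3,4): δ = 84.69°  ·
  (3,5): δ = 17.13°  ✓
  (4,5): δ = 78.18°  ·
antipodal pairs: 2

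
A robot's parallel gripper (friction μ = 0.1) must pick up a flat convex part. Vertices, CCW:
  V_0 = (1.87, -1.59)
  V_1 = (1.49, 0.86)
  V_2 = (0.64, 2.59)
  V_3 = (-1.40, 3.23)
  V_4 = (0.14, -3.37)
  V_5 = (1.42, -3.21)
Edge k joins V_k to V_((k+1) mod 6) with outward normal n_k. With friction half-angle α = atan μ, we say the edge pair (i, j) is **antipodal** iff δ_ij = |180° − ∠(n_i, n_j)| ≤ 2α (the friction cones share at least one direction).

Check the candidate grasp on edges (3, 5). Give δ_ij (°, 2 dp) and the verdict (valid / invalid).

δ = 28.66°, invalid

α = atan 0.1 = 5.71°;  2α = 11.42°
edge 3: e_3 = (+1.54, -6.60);  n_3 = (-0.9738, -0.2272)
edge 5: e_5 = (+0.45, +1.62);  n_5 = (+0.9635, -0.2676)
∠(n_3, n_5) = 151.34°
δ = |180° − 151.34°| = 28.66°
28.66° > 2α = 11.42°  →  invalid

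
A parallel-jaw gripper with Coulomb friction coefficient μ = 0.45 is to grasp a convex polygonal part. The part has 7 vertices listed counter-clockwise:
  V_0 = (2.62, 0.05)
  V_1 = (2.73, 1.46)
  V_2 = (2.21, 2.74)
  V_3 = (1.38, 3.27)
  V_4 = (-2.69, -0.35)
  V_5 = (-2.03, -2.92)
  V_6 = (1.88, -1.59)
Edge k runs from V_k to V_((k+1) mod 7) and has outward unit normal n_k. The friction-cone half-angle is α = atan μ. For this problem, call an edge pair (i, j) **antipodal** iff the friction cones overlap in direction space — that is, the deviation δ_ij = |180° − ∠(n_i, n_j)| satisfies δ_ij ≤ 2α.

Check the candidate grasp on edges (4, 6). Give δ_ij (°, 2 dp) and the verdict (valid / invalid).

α = atan 0.45 = 24.23°;  2α = 48.46°
edge 4: e_4 = (+0.66, -2.57);  n_4 = (-0.9686, -0.2487)
edge 6: e_6 = (+0.74, +1.64);  n_6 = (+0.9115, -0.4113)
∠(n_4, n_6) = 141.31°
δ = |180° − 141.31°| = 38.69°
38.69° ≤ 2α = 48.46°  →  valid

δ = 38.69°, valid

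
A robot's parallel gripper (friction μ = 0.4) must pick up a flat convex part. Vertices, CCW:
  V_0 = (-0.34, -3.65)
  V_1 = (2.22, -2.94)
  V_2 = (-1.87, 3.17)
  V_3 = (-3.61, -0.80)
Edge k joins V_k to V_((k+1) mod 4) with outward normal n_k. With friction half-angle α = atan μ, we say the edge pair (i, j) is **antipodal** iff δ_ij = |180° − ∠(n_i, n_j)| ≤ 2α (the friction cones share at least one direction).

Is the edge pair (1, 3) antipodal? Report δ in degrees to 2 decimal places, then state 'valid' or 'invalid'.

δ = 15.13°, valid

α = atan 0.4 = 21.80°;  2α = 43.60°
edge 1: e_1 = (-4.09, +6.11);  n_1 = (+0.8310, +0.5563)
edge 3: e_3 = (+3.27, -2.85);  n_3 = (-0.6570, -0.7539)
∠(n_1, n_3) = 164.87°
δ = |180° − 164.87°| = 15.13°
15.13° ≤ 2α = 43.60°  →  valid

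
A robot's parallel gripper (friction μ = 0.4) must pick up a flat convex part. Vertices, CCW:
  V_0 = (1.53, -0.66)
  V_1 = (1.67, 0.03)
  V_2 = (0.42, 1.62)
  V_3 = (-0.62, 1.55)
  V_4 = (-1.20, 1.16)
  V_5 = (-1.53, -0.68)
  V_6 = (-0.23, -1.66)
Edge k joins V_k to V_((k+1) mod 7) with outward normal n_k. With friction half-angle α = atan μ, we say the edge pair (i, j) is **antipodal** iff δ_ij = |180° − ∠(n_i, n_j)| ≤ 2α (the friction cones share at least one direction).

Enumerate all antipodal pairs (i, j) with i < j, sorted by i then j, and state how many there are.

count = 5; pairs: (0,4), (1,5), (2,5), (2,6), (3,6)

α = atan 0.4 = 21.80°;  2α = 43.60°
n_0 = (+0.9800, -0.1988)
n_1 = (+0.7861, +0.6180)
n_2 = (-0.0672, +0.9977)
n_3 = (-0.5580, +0.8298)
n_4 = (-0.9843, +0.1765)
n_5 = (-0.6020, -0.7985)
n_6 = (+0.4940, -0.8695)
  (0,1): δ = 130.36°  ·
  (0,2): δ = 74.68°  ·
  (0,3): δ = 44.61°  ·
  (0,4): δ = 1.30°  ✓
  (0,5): δ = 64.46°  ·
  (0,6): δ = 131.07°  ·
  (1,2): δ = 124.32°  ·
  (1,3): δ = 94.26°  ·
  (1,4): δ = 48.34°  ·
  (1,5): δ = 14.82°  ✓
  (1,6): δ = 81.43°  ·
  (2,3): δ = 149.93°  ·
  (2,4): δ = 104.02°  ·
  (2,5): δ = 40.86°  ✓
  (2,6): δ = 25.75°  ✓
  (3,4): δ = 134.09°  ·
  (3,5): δ = 70.93°  ·
  (3,6): δ = 4.31°  ✓
  (4,5): δ = 116.84°  ·
  (4,6): δ = 50.23°  ·
  (5,6): δ = 113.38°  ·
antipodal pairs: 5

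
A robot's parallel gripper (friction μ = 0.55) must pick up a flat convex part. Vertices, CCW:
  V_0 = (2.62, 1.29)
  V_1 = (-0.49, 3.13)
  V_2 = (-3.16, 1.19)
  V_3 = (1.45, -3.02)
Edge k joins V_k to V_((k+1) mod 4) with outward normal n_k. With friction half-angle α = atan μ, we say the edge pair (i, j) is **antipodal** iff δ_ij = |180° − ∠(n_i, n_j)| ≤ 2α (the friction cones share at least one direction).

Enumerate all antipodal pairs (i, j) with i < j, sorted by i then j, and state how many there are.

count = 2; pairs: (0,2), (1,3)

α = atan 0.55 = 28.81°;  2α = 57.62°
n_0 = (+0.5092, +0.8607)
n_1 = (-0.5878, +0.8090)
n_2 = (-0.6743, -0.7384)
n_3 = (+0.9651, -0.2620)
  (0,1): δ = 113.39°  ·
  (0,2): δ = 11.79°  ✓
  (0,3): δ = 105.42°  ·
  (1,2): δ = 78.41°  ·
  (1,3): δ = 38.81°  ✓
  (2,3): δ = 62.78°  ·
antipodal pairs: 2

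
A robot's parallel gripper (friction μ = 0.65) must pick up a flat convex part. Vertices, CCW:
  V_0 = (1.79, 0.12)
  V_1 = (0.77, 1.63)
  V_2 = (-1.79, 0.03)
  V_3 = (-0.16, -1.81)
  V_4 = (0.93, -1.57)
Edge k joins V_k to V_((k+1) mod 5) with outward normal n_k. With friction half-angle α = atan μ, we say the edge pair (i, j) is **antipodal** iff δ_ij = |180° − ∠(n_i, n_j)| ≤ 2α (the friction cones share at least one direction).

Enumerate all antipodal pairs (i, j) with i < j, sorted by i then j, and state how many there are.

α = atan 0.65 = 33.02°;  2α = 66.05°
n_0 = (+0.8287, +0.5598)
n_1 = (-0.5300, +0.8480)
n_2 = (-0.7485, -0.6631)
n_3 = (+0.2150, -0.9766)
n_4 = (+0.8912, -0.4535)
  (0,1): δ = 92.03°  ·
  (0,2): δ = 7.50°  ✓
  (0,3): δ = 68.38°  ·
  (0,4): δ = 118.99°  ·
  (1,2): δ = 80.47°  ·
  (1,3): δ = 19.59°  ✓
  (1,4): δ = 31.02°  ✓
  (2,3): δ = 119.12°  ·
  (2,4): δ = 68.51°  ·
  (3,4): δ = 129.39°  ·
antipodal pairs: 3

count = 3; pairs: (0,2), (1,3), (1,4)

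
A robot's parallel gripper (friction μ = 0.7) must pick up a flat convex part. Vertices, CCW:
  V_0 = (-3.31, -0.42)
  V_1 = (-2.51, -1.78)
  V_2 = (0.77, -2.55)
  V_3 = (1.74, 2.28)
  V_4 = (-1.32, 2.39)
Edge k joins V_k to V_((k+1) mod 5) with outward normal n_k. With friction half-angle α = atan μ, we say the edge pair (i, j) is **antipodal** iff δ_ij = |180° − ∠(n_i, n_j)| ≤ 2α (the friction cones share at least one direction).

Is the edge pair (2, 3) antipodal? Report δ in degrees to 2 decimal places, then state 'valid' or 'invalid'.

δ = 80.70°, invalid

α = atan 0.7 = 34.99°;  2α = 69.98°
edge 2: e_2 = (+0.97, +4.83);  n_2 = (+0.9804, -0.1969)
edge 3: e_3 = (-3.06, +0.11);  n_3 = (+0.0359, +0.9994)
∠(n_2, n_3) = 99.30°
δ = |180° − 99.30°| = 80.70°
80.70° > 2α = 69.98°  →  invalid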